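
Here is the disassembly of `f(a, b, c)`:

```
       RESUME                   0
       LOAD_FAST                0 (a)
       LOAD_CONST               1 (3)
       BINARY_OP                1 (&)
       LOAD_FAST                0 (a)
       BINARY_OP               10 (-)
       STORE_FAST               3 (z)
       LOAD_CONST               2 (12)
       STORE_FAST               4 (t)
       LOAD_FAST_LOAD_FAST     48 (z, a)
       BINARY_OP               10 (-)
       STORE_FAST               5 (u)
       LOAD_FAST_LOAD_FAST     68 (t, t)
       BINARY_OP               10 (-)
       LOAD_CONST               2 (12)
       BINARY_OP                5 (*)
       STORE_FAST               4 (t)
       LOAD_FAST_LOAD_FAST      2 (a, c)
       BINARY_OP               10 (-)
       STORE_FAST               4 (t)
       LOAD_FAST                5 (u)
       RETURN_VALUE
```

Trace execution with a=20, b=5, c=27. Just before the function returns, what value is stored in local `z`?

-20

LOAD_FAST a → push 20. Stack: [20]
LOAD_CONST → push 3. Stack: [20, 3]
BINARY_OP & → 20 & 3 = 0. Stack: [0]
LOAD_FAST a → push 20. Stack: [0, 20]
BINARY_OP - → 0 - 20 = -20. Stack: [-20]
STORE_FAST z → z=-20. Stack: []
LOAD_CONST → push 12. Stack: [12]
STORE_FAST t → t=12. Stack: []
LOAD_FAST_LOAD_FAST z,a → push -20,20. Stack: [-20, 20]
BINARY_OP - → -20 - 20 = -40. Stack: [-40]
STORE_FAST u → u=-40. Stack: []
LOAD_FAST_LOAD_FAST t,t → push 12,12. Stack: [12, 12]
BINARY_OP - → 12 - 12 = 0. Stack: [0]
LOAD_CONST → push 12. Stack: [0, 12]
BINARY_OP * → 0 * 12 = 0. Stack: [0]
STORE_FAST t → t=0. Stack: []
LOAD_FAST_LOAD_FAST a,c → push 20,27. Stack: [20, 27]
BINARY_OP - → 20 - 27 = -7. Stack: [-7]
STORE_FAST t → t=-7. Stack: []
LOAD_FAST u → push -40. Stack: [-40]
RETURN_VALUE → return -40.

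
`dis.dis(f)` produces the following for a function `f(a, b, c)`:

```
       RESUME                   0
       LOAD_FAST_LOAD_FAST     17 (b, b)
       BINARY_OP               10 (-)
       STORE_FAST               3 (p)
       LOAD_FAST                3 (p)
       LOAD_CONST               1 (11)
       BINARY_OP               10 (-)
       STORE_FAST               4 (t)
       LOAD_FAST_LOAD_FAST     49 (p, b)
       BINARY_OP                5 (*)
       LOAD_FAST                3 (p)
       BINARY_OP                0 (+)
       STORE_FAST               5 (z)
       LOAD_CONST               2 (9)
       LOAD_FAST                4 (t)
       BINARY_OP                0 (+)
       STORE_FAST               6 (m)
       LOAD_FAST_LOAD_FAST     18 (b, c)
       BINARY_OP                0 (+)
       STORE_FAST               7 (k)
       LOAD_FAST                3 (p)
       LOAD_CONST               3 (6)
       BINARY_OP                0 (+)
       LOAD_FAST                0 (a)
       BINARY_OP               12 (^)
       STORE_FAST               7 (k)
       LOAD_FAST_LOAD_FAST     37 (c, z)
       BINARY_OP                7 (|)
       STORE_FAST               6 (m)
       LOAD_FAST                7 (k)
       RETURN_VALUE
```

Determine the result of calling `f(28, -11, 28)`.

LOAD_FAST_LOAD_FAST b,b → push -11,-11. Stack: [-11, -11]
BINARY_OP - → -11 - -11 = 0. Stack: [0]
STORE_FAST p → p=0. Stack: []
LOAD_FAST p → push 0. Stack: [0]
LOAD_CONST → push 11. Stack: [0, 11]
BINARY_OP - → 0 - 11 = -11. Stack: [-11]
STORE_FAST t → t=-11. Stack: []
LOAD_FAST_LOAD_FAST p,b → push 0,-11. Stack: [0, -11]
BINARY_OP * → 0 * -11 = 0. Stack: [0]
LOAD_FAST p → push 0. Stack: [0, 0]
BINARY_OP + → 0 + 0 = 0. Stack: [0]
STORE_FAST z → z=0. Stack: []
LOAD_CONST → push 9. Stack: [9]
LOAD_FAST t → push -11. Stack: [9, -11]
BINARY_OP + → 9 + -11 = -2. Stack: [-2]
STORE_FAST m → m=-2. Stack: []
LOAD_FAST_LOAD_FAST b,c → push -11,28. Stack: [-11, 28]
BINARY_OP + → -11 + 28 = 17. Stack: [17]
STORE_FAST k → k=17. Stack: []
LOAD_FAST p → push 0. Stack: [0]
LOAD_CONST → push 6. Stack: [0, 6]
BINARY_OP + → 0 + 6 = 6. Stack: [6]
LOAD_FAST a → push 28. Stack: [6, 28]
BINARY_OP ^ → 6 ^ 28 = 26. Stack: [26]
STORE_FAST k → k=26. Stack: []
LOAD_FAST_LOAD_FAST c,z → push 28,0. Stack: [28, 0]
BINARY_OP | → 28 | 0 = 28. Stack: [28]
STORE_FAST m → m=28. Stack: []
LOAD_FAST k → push 26. Stack: [26]
RETURN_VALUE → return 26.

26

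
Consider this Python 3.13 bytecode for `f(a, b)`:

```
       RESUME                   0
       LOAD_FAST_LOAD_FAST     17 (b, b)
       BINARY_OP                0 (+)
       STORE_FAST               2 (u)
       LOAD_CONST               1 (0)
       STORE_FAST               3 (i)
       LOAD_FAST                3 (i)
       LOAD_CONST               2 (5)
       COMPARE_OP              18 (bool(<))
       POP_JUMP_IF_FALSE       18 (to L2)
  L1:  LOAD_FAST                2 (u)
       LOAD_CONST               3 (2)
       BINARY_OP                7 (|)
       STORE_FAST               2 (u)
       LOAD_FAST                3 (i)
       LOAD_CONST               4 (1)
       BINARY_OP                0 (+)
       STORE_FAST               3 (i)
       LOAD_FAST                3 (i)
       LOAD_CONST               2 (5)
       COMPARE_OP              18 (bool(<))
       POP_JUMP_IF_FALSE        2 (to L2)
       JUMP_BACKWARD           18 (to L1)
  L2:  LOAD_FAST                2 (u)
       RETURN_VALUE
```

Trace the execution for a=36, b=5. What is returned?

LOAD_FAST_LOAD_FAST b,b → push 5,5
BINARY_OP + → 5 + 5 = 10
STORE_FAST u → u=10
LOAD_CONST → push 0
STORE_FAST i → i=0
LOAD_FAST i → push 0
LOAD_CONST → push 5
COMPARE_OP bool(<) → 0 vs 5 = True
POP_JUMP_IF_FALSE → pop True; no jump
LOAD_FAST u → push 10
LOAD_CONST → push 2
BINARY_OP | → 10 | 2 = 10
STORE_FAST u → u=10
LOAD_FAST i → push 0
LOAD_CONST → push 1
BINARY_OP + → 0 + 1 = 1
STORE_FAST i → i=1
LOAD_FAST i → push 1
LOAD_CONST → push 5
COMPARE_OP bool(<) → 1 vs 5 = True
POP_JUMP_IF_FALSE → pop True; no jump
LOAD_FAST u → push 10
LOAD_CONST → push 2
BINARY_OP | → 10 | 2 = 10
STORE_FAST u → u=10
LOAD_FAST i → push 1
LOAD_CONST → push 1
BINARY_OP + → 1 + 1 = 2
STORE_FAST i → i=2
LOAD_FAST i → push 2
LOAD_CONST → push 5
COMPARE_OP bool(<) → 2 vs 5 = True
POP_JUMP_IF_FALSE → pop True; no jump
LOAD_FAST u → push 10
LOAD_CONST → push 2
BINARY_OP | → 10 | 2 = 10
STORE_FAST u → u=10
LOAD_FAST i → push 2
LOAD_CONST → push 1
BINARY_OP + → 2 + 1 = 3
STORE_FAST i → i=3
LOAD_FAST i → push 3
LOAD_CONST → push 5
COMPARE_OP bool(<) → 3 vs 5 = True
POP_JUMP_IF_FALSE → pop True; no jump
LOAD_FAST u → push 10
LOAD_CONST → push 2
BINARY_OP | → 10 | 2 = 10
STORE_FAST u → u=10
LOAD_FAST i → push 3
LOAD_CONST → push 1
BINARY_OP + → 3 + 1 = 4
STORE_FAST i → i=4
LOAD_FAST i → push 4
LOAD_CONST → push 5
COMPARE_OP bool(<) → 4 vs 5 = True
POP_JUMP_IF_FALSE → pop True; no jump
LOAD_FAST u → push 10
LOAD_CONST → push 2
BINARY_OP | → 10 | 2 = 10
STORE_FAST u → u=10
LOAD_FAST i → push 4
LOAD_CONST → push 1
BINARY_OP + → 4 + 1 = 5
STORE_FAST i → i=5
LOAD_FAST i → push 5
LOAD_CONST → push 5
COMPARE_OP bool(<) → 5 vs 5 = False
POP_JUMP_IF_FALSE → pop False; jump
LOAD_FAST u → push 10
RETURN_VALUE → return 10.

10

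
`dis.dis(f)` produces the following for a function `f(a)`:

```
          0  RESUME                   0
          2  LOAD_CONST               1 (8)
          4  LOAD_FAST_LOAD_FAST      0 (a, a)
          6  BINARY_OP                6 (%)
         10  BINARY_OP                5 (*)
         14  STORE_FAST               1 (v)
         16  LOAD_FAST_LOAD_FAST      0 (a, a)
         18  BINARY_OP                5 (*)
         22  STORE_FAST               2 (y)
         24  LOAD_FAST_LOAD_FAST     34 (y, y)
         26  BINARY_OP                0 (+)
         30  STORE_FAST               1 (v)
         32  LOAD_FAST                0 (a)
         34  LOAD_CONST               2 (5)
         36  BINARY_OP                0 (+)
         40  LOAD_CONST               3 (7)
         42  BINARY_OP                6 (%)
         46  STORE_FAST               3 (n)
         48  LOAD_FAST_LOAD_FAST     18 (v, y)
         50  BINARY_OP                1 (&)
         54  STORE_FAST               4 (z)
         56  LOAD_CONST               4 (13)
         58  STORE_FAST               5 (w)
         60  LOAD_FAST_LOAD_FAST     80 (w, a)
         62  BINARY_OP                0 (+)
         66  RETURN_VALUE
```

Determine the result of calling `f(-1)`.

12

LOAD_CONST → push 8. Stack: [8]
LOAD_FAST_LOAD_FAST a,a → push -1,-1. Stack: [8, -1, -1]
BINARY_OP % → -1 % -1 = 0. Stack: [8, 0]
BINARY_OP * → 8 * 0 = 0. Stack: [0]
STORE_FAST v → v=0. Stack: []
LOAD_FAST_LOAD_FAST a,a → push -1,-1. Stack: [-1, -1]
BINARY_OP * → -1 * -1 = 1. Stack: [1]
STORE_FAST y → y=1. Stack: []
LOAD_FAST_LOAD_FAST y,y → push 1,1. Stack: [1, 1]
BINARY_OP + → 1 + 1 = 2. Stack: [2]
STORE_FAST v → v=2. Stack: []
LOAD_FAST a → push -1. Stack: [-1]
LOAD_CONST → push 5. Stack: [-1, 5]
BINARY_OP + → -1 + 5 = 4. Stack: [4]
LOAD_CONST → push 7. Stack: [4, 7]
BINARY_OP % → 4 % 7 = 4. Stack: [4]
STORE_FAST n → n=4. Stack: []
LOAD_FAST_LOAD_FAST v,y → push 2,1. Stack: [2, 1]
BINARY_OP & → 2 & 1 = 0. Stack: [0]
STORE_FAST z → z=0. Stack: []
LOAD_CONST → push 13. Stack: [13]
STORE_FAST w → w=13. Stack: []
LOAD_FAST_LOAD_FAST w,a → push 13,-1. Stack: [13, -1]
BINARY_OP + → 13 + -1 = 12. Stack: [12]
RETURN_VALUE → return 12.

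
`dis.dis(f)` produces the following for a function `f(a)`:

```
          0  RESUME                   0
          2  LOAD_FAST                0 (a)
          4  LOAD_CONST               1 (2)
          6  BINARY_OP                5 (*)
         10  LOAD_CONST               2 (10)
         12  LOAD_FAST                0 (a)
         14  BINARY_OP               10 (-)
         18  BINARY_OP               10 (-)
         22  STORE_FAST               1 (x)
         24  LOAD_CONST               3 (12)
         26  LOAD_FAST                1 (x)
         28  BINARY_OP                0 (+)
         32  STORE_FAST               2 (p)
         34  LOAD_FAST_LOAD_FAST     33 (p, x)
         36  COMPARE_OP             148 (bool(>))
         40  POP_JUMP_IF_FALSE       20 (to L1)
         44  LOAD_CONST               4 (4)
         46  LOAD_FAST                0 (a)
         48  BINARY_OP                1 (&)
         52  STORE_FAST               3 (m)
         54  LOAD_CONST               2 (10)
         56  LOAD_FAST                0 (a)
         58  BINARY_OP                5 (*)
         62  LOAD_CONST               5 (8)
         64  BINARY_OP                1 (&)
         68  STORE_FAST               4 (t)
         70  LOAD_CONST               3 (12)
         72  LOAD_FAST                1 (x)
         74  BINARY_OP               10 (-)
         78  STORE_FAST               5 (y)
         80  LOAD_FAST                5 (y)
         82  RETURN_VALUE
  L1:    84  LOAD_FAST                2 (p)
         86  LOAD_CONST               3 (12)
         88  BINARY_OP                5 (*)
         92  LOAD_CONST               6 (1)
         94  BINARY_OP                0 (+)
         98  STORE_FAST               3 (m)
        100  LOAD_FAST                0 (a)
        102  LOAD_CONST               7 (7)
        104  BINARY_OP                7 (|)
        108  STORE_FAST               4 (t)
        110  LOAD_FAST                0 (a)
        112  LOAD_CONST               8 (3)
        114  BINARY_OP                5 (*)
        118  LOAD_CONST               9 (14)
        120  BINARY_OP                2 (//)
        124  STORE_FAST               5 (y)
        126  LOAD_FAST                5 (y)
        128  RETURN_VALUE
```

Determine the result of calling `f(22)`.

-44

LOAD_FAST a → push 22. Stack: [22]
LOAD_CONST → push 2. Stack: [22, 2]
BINARY_OP * → 22 * 2 = 44. Stack: [44]
LOAD_CONST → push 10. Stack: [44, 10]
LOAD_FAST a → push 22. Stack: [44, 10, 22]
BINARY_OP - → 10 - 22 = -12. Stack: [44, -12]
BINARY_OP - → 44 - -12 = 56. Stack: [56]
STORE_FAST x → x=56. Stack: []
LOAD_CONST → push 12. Stack: [12]
LOAD_FAST x → push 56. Stack: [12, 56]
BINARY_OP + → 12 + 56 = 68. Stack: [68]
STORE_FAST p → p=68. Stack: []
LOAD_FAST_LOAD_FAST p,x → push 68,56. Stack: [68, 56]
COMPARE_OP bool(>) → 68 vs 56 = True. Stack: [True]
POP_JUMP_IF_FALSE → pop True; no jump. Stack: []
LOAD_CONST → push 4. Stack: [4]
LOAD_FAST a → push 22. Stack: [4, 22]
BINARY_OP & → 4 & 22 = 4. Stack: [4]
STORE_FAST m → m=4. Stack: []
LOAD_CONST → push 10. Stack: [10]
LOAD_FAST a → push 22. Stack: [10, 22]
BINARY_OP * → 10 * 22 = 220. Stack: [220]
LOAD_CONST → push 8. Stack: [220, 8]
BINARY_OP & → 220 & 8 = 8. Stack: [8]
STORE_FAST t → t=8. Stack: []
LOAD_CONST → push 12. Stack: [12]
LOAD_FAST x → push 56. Stack: [12, 56]
BINARY_OP - → 12 - 56 = -44. Stack: [-44]
STORE_FAST y → y=-44. Stack: []
LOAD_FAST y → push -44. Stack: [-44]
RETURN_VALUE → return -44.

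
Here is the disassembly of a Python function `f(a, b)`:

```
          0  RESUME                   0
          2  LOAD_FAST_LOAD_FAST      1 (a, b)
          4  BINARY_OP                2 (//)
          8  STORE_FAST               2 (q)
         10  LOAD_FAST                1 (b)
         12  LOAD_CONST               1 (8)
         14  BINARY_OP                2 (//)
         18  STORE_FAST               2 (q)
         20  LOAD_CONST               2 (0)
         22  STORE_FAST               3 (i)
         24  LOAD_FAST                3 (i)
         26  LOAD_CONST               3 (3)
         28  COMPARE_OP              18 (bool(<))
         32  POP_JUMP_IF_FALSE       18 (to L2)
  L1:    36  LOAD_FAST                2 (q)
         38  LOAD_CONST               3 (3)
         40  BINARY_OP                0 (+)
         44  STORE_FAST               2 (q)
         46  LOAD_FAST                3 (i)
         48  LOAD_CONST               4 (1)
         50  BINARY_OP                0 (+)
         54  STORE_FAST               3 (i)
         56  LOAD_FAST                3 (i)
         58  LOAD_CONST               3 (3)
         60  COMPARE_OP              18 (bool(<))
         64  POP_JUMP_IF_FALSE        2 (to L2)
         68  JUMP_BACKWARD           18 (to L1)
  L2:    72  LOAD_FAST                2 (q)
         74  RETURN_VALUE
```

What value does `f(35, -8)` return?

LOAD_FAST_LOAD_FAST a,b → push 35,-8. Stack: [35, -8]
BINARY_OP // → 35 // -8 = -5. Stack: [-5]
STORE_FAST q → q=-5. Stack: []
LOAD_FAST b → push -8. Stack: [-8]
LOAD_CONST → push 8. Stack: [-8, 8]
BINARY_OP // → -8 // 8 = -1. Stack: [-1]
STORE_FAST q → q=-1. Stack: []
LOAD_CONST → push 0. Stack: [0]
STORE_FAST i → i=0. Stack: []
LOAD_FAST i → push 0. Stack: [0]
LOAD_CONST → push 3. Stack: [0, 3]
COMPARE_OP bool(<) → 0 vs 3 = True. Stack: [True]
POP_JUMP_IF_FALSE → pop True; no jump. Stack: []
LOAD_FAST q → push -1. Stack: [-1]
LOAD_CONST → push 3. Stack: [-1, 3]
BINARY_OP + → -1 + 3 = 2. Stack: [2]
STORE_FAST q → q=2. Stack: []
LOAD_FAST i → push 0. Stack: [0]
LOAD_CONST → push 1. Stack: [0, 1]
BINARY_OP + → 0 + 1 = 1. Stack: [1]
STORE_FAST i → i=1. Stack: []
LOAD_FAST i → push 1. Stack: [1]
LOAD_CONST → push 3. Stack: [1, 3]
COMPARE_OP bool(<) → 1 vs 3 = True. Stack: [True]
POP_JUMP_IF_FALSE → pop True; no jump. Stack: []
LOAD_FAST q → push 2. Stack: [2]
LOAD_CONST → push 3. Stack: [2, 3]
BINARY_OP + → 2 + 3 = 5. Stack: [5]
STORE_FAST q → q=5. Stack: []
LOAD_FAST i → push 1. Stack: [1]
LOAD_CONST → push 1. Stack: [1, 1]
BINARY_OP + → 1 + 1 = 2. Stack: [2]
STORE_FAST i → i=2. Stack: []
LOAD_FAST i → push 2. Stack: [2]
LOAD_CONST → push 3. Stack: [2, 3]
COMPARE_OP bool(<) → 2 vs 3 = True. Stack: [True]
POP_JUMP_IF_FALSE → pop True; no jump. Stack: []
LOAD_FAST q → push 5. Stack: [5]
LOAD_CONST → push 3. Stack: [5, 3]
BINARY_OP + → 5 + 3 = 8. Stack: [8]
STORE_FAST q → q=8. Stack: []
LOAD_FAST i → push 2. Stack: [2]
LOAD_CONST → push 1. Stack: [2, 1]
BINARY_OP + → 2 + 1 = 3. Stack: [3]
STORE_FAST i → i=3. Stack: []
LOAD_FAST i → push 3. Stack: [3]
LOAD_CONST → push 3. Stack: [3, 3]
COMPARE_OP bool(<) → 3 vs 3 = False. Stack: [False]
POP_JUMP_IF_FALSE → pop False; jump. Stack: []
LOAD_FAST q → push 8. Stack: [8]
RETURN_VALUE → return 8.

8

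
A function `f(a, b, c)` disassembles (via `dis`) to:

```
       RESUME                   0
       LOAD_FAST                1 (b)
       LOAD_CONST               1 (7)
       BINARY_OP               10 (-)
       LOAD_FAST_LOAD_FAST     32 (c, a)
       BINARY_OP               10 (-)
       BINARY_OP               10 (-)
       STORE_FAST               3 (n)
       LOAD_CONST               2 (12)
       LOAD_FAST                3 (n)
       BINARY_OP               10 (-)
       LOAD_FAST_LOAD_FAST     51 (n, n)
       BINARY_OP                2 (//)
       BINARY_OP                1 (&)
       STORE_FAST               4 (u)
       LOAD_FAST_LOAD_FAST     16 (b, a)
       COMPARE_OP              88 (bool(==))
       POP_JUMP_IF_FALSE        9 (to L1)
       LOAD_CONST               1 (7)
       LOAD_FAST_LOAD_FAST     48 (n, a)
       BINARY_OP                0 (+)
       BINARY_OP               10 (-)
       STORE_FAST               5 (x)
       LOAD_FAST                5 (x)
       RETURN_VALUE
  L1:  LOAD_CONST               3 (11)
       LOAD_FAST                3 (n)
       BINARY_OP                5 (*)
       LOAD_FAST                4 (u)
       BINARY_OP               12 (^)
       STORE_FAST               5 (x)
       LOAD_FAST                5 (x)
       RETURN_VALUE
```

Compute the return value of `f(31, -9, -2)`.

186

LOAD_FAST b → push -9. Stack: [-9]
LOAD_CONST → push 7. Stack: [-9, 7]
BINARY_OP - → -9 - 7 = -16. Stack: [-16]
LOAD_FAST_LOAD_FAST c,a → push -2,31. Stack: [-16, -2, 31]
BINARY_OP - → -2 - 31 = -33. Stack: [-16, -33]
BINARY_OP - → -16 - -33 = 17. Stack: [17]
STORE_FAST n → n=17. Stack: []
LOAD_CONST → push 12. Stack: [12]
LOAD_FAST n → push 17. Stack: [12, 17]
BINARY_OP - → 12 - 17 = -5. Stack: [-5]
LOAD_FAST_LOAD_FAST n,n → push 17,17. Stack: [-5, 17, 17]
BINARY_OP // → 17 // 17 = 1. Stack: [-5, 1]
BINARY_OP & → -5 & 1 = 1. Stack: [1]
STORE_FAST u → u=1. Stack: []
LOAD_FAST_LOAD_FAST b,a → push -9,31. Stack: [-9, 31]
COMPARE_OP bool(==) → -9 vs 31 = False. Stack: [False]
POP_JUMP_IF_FALSE → pop False; jump. Stack: []
LOAD_CONST → push 11. Stack: [11]
LOAD_FAST n → push 17. Stack: [11, 17]
BINARY_OP * → 11 * 17 = 187. Stack: [187]
LOAD_FAST u → push 1. Stack: [187, 1]
BINARY_OP ^ → 187 ^ 1 = 186. Stack: [186]
STORE_FAST x → x=186. Stack: []
LOAD_FAST x → push 186. Stack: [186]
RETURN_VALUE → return 186.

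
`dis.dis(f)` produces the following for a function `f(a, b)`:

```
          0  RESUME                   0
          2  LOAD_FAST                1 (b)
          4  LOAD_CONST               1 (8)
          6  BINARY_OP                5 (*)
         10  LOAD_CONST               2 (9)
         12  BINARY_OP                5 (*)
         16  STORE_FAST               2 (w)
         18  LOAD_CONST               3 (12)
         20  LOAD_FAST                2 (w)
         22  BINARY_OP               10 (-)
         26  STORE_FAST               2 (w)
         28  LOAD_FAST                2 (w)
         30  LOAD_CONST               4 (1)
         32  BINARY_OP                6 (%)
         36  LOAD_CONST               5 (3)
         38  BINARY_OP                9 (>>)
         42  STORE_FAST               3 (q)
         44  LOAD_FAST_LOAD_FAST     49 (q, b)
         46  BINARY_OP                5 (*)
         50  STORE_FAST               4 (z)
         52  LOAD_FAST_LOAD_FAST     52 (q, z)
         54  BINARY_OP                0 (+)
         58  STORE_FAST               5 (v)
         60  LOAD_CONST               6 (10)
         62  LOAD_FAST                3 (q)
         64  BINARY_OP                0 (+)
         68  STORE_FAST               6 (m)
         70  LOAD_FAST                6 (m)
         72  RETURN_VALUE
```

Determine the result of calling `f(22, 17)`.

LOAD_FAST b → push 17. Stack: [17]
LOAD_CONST → push 8. Stack: [17, 8]
BINARY_OP * → 17 * 8 = 136. Stack: [136]
LOAD_CONST → push 9. Stack: [136, 9]
BINARY_OP * → 136 * 9 = 1224. Stack: [1224]
STORE_FAST w → w=1224. Stack: []
LOAD_CONST → push 12. Stack: [12]
LOAD_FAST w → push 1224. Stack: [12, 1224]
BINARY_OP - → 12 - 1224 = -1212. Stack: [-1212]
STORE_FAST w → w=-1212. Stack: []
LOAD_FAST w → push -1212. Stack: [-1212]
LOAD_CONST → push 1. Stack: [-1212, 1]
BINARY_OP % → -1212 % 1 = 0. Stack: [0]
LOAD_CONST → push 3. Stack: [0, 3]
BINARY_OP >> → 0 >> 3 = 0. Stack: [0]
STORE_FAST q → q=0. Stack: []
LOAD_FAST_LOAD_FAST q,b → push 0,17. Stack: [0, 17]
BINARY_OP * → 0 * 17 = 0. Stack: [0]
STORE_FAST z → z=0. Stack: []
LOAD_FAST_LOAD_FAST q,z → push 0,0. Stack: [0, 0]
BINARY_OP + → 0 + 0 = 0. Stack: [0]
STORE_FAST v → v=0. Stack: []
LOAD_CONST → push 10. Stack: [10]
LOAD_FAST q → push 0. Stack: [10, 0]
BINARY_OP + → 10 + 0 = 10. Stack: [10]
STORE_FAST m → m=10. Stack: []
LOAD_FAST m → push 10. Stack: [10]
RETURN_VALUE → return 10.

10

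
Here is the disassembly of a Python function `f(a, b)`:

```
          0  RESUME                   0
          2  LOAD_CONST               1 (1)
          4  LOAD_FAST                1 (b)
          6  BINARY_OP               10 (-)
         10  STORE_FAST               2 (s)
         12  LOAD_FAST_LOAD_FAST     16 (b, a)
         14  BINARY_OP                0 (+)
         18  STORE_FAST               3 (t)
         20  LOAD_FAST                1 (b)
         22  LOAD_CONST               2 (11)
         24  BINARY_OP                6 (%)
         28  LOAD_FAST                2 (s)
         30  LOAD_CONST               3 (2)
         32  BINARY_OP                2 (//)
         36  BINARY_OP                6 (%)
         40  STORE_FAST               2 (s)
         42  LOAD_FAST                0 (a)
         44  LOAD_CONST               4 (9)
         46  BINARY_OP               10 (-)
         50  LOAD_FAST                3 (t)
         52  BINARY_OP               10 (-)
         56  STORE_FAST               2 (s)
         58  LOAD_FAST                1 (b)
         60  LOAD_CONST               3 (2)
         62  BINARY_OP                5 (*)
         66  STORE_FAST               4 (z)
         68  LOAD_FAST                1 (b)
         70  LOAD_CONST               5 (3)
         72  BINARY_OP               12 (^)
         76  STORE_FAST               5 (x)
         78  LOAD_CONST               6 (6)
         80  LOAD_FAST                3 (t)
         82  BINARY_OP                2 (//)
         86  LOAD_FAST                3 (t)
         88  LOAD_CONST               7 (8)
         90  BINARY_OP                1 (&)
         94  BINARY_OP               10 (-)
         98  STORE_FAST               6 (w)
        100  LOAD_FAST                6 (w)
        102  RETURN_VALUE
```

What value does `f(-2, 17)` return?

-8

LOAD_CONST → push 1. Stack: [1]
LOAD_FAST b → push 17. Stack: [1, 17]
BINARY_OP - → 1 - 17 = -16. Stack: [-16]
STORE_FAST s → s=-16. Stack: []
LOAD_FAST_LOAD_FAST b,a → push 17,-2. Stack: [17, -2]
BINARY_OP + → 17 + -2 = 15. Stack: [15]
STORE_FAST t → t=15. Stack: []
LOAD_FAST b → push 17. Stack: [17]
LOAD_CONST → push 11. Stack: [17, 11]
BINARY_OP % → 17 % 11 = 6. Stack: [6]
LOAD_FAST s → push -16. Stack: [6, -16]
LOAD_CONST → push 2. Stack: [6, -16, 2]
BINARY_OP // → -16 // 2 = -8. Stack: [6, -8]
BINARY_OP % → 6 % -8 = -2. Stack: [-2]
STORE_FAST s → s=-2. Stack: []
LOAD_FAST a → push -2. Stack: [-2]
LOAD_CONST → push 9. Stack: [-2, 9]
BINARY_OP - → -2 - 9 = -11. Stack: [-11]
LOAD_FAST t → push 15. Stack: [-11, 15]
BINARY_OP - → -11 - 15 = -26. Stack: [-26]
STORE_FAST s → s=-26. Stack: []
LOAD_FAST b → push 17. Stack: [17]
LOAD_CONST → push 2. Stack: [17, 2]
BINARY_OP * → 17 * 2 = 34. Stack: [34]
STORE_FAST z → z=34. Stack: []
LOAD_FAST b → push 17. Stack: [17]
LOAD_CONST → push 3. Stack: [17, 3]
BINARY_OP ^ → 17 ^ 3 = 18. Stack: [18]
STORE_FAST x → x=18. Stack: []
LOAD_CONST → push 6. Stack: [6]
LOAD_FAST t → push 15. Stack: [6, 15]
BINARY_OP // → 6 // 15 = 0. Stack: [0]
LOAD_FAST t → push 15. Stack: [0, 15]
LOAD_CONST → push 8. Stack: [0, 15, 8]
BINARY_OP & → 15 & 8 = 8. Stack: [0, 8]
BINARY_OP - → 0 - 8 = -8. Stack: [-8]
STORE_FAST w → w=-8. Stack: []
LOAD_FAST w → push -8. Stack: [-8]
RETURN_VALUE → return -8.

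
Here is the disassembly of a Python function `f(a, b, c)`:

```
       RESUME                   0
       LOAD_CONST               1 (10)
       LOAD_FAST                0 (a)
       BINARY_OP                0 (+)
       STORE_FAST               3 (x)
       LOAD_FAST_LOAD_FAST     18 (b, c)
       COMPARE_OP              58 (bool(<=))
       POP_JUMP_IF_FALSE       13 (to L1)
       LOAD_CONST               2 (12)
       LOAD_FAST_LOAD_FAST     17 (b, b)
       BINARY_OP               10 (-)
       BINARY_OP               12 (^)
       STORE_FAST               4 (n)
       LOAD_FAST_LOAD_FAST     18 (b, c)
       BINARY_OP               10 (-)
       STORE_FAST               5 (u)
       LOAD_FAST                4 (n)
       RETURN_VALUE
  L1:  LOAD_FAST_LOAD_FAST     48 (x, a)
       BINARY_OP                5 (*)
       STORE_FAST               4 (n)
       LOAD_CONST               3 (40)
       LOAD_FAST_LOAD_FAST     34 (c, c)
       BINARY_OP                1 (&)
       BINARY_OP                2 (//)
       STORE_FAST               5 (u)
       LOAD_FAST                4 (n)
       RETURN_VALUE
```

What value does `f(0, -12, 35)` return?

LOAD_CONST → push 10. Stack: [10]
LOAD_FAST a → push 0. Stack: [10, 0]
BINARY_OP + → 10 + 0 = 10. Stack: [10]
STORE_FAST x → x=10. Stack: []
LOAD_FAST_LOAD_FAST b,c → push -12,35. Stack: [-12, 35]
COMPARE_OP bool(<=) → -12 vs 35 = True. Stack: [True]
POP_JUMP_IF_FALSE → pop True; no jump. Stack: []
LOAD_CONST → push 12. Stack: [12]
LOAD_FAST_LOAD_FAST b,b → push -12,-12. Stack: [12, -12, -12]
BINARY_OP - → -12 - -12 = 0. Stack: [12, 0]
BINARY_OP ^ → 12 ^ 0 = 12. Stack: [12]
STORE_FAST n → n=12. Stack: []
LOAD_FAST_LOAD_FAST b,c → push -12,35. Stack: [-12, 35]
BINARY_OP - → -12 - 35 = -47. Stack: [-47]
STORE_FAST u → u=-47. Stack: []
LOAD_FAST n → push 12. Stack: [12]
RETURN_VALUE → return 12.

12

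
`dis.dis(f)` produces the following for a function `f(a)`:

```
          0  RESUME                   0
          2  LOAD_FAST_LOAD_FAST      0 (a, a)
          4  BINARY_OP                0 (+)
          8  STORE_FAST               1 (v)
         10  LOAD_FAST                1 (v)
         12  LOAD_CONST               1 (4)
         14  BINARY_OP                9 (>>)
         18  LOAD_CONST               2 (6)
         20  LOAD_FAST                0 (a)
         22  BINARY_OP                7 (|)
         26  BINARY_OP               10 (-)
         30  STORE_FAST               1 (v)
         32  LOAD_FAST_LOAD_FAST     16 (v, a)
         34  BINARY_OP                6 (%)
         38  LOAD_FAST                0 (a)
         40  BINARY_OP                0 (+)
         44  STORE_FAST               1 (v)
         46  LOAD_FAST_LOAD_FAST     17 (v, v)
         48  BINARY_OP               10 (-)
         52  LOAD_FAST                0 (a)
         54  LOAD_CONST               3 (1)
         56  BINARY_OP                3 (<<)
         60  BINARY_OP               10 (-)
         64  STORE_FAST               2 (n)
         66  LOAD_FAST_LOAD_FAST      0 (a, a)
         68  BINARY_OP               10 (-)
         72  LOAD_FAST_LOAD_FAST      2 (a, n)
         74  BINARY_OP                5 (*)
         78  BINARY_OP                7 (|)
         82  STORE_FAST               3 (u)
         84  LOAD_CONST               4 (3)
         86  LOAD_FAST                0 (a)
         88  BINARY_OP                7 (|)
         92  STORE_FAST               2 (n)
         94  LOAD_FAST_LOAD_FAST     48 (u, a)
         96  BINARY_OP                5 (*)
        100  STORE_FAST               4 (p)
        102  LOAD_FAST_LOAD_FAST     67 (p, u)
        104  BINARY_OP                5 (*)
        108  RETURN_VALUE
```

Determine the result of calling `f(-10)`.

-400000

LOAD_FAST_LOAD_FAST a,a → push -10,-10. Stack: [-10, -10]
BINARY_OP + → -10 + -10 = -20. Stack: [-20]
STORE_FAST v → v=-20. Stack: []
LOAD_FAST v → push -20. Stack: [-20]
LOAD_CONST → push 4. Stack: [-20, 4]
BINARY_OP >> → -20 >> 4 = -2. Stack: [-2]
LOAD_CONST → push 6. Stack: [-2, 6]
LOAD_FAST a → push -10. Stack: [-2, 6, -10]
BINARY_OP | → 6 | -10 = -10. Stack: [-2, -10]
BINARY_OP - → -2 - -10 = 8. Stack: [8]
STORE_FAST v → v=8. Stack: []
LOAD_FAST_LOAD_FAST v,a → push 8,-10. Stack: [8, -10]
BINARY_OP % → 8 % -10 = -2. Stack: [-2]
LOAD_FAST a → push -10. Stack: [-2, -10]
BINARY_OP + → -2 + -10 = -12. Stack: [-12]
STORE_FAST v → v=-12. Stack: []
LOAD_FAST_LOAD_FAST v,v → push -12,-12. Stack: [-12, -12]
BINARY_OP - → -12 - -12 = 0. Stack: [0]
LOAD_FAST a → push -10. Stack: [0, -10]
LOAD_CONST → push 1. Stack: [0, -10, 1]
BINARY_OP << → -10 << 1 = -20. Stack: [0, -20]
BINARY_OP - → 0 - -20 = 20. Stack: [20]
STORE_FAST n → n=20. Stack: []
LOAD_FAST_LOAD_FAST a,a → push -10,-10. Stack: [-10, -10]
BINARY_OP - → -10 - -10 = 0. Stack: [0]
LOAD_FAST_LOAD_FAST a,n → push -10,20. Stack: [0, -10, 20]
BINARY_OP * → -10 * 20 = -200. Stack: [0, -200]
BINARY_OP | → 0 | -200 = -200. Stack: [-200]
STORE_FAST u → u=-200. Stack: []
LOAD_CONST → push 3. Stack: [3]
LOAD_FAST a → push -10. Stack: [3, -10]
BINARY_OP | → 3 | -10 = -9. Stack: [-9]
STORE_FAST n → n=-9. Stack: []
LOAD_FAST_LOAD_FAST u,a → push -200,-10. Stack: [-200, -10]
BINARY_OP * → -200 * -10 = 2000. Stack: [2000]
STORE_FAST p → p=2000. Stack: []
LOAD_FAST_LOAD_FAST p,u → push 2000,-200. Stack: [2000, -200]
BINARY_OP * → 2000 * -200 = -400000. Stack: [-400000]
RETURN_VALUE → return -400000.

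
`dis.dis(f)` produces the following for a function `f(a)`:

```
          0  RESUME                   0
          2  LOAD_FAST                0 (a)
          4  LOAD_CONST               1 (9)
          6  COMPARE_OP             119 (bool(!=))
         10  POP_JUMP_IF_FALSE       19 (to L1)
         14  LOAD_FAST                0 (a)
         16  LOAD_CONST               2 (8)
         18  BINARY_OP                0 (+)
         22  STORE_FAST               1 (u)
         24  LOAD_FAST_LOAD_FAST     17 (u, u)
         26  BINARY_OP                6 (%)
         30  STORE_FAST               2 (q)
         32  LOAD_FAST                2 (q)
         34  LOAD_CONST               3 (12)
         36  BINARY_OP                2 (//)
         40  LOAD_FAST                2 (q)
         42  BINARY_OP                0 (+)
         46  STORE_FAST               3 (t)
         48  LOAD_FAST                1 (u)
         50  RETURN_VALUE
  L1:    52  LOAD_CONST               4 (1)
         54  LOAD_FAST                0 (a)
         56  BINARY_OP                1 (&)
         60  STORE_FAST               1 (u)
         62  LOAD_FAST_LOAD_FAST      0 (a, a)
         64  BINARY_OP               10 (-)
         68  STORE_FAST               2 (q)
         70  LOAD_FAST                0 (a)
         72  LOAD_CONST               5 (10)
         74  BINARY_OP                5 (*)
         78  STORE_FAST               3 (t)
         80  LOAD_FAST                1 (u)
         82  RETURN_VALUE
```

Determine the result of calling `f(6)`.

LOAD_FAST a → push 6. Stack: [6]
LOAD_CONST → push 9. Stack: [6, 9]
COMPARE_OP bool(!=) → 6 vs 9 = True. Stack: [True]
POP_JUMP_IF_FALSE → pop True; no jump. Stack: []
LOAD_FAST a → push 6. Stack: [6]
LOAD_CONST → push 8. Stack: [6, 8]
BINARY_OP + → 6 + 8 = 14. Stack: [14]
STORE_FAST u → u=14. Stack: []
LOAD_FAST_LOAD_FAST u,u → push 14,14. Stack: [14, 14]
BINARY_OP % → 14 % 14 = 0. Stack: [0]
STORE_FAST q → q=0. Stack: []
LOAD_FAST q → push 0. Stack: [0]
LOAD_CONST → push 12. Stack: [0, 12]
BINARY_OP // → 0 // 12 = 0. Stack: [0]
LOAD_FAST q → push 0. Stack: [0, 0]
BINARY_OP + → 0 + 0 = 0. Stack: [0]
STORE_FAST t → t=0. Stack: []
LOAD_FAST u → push 14. Stack: [14]
RETURN_VALUE → return 14.

14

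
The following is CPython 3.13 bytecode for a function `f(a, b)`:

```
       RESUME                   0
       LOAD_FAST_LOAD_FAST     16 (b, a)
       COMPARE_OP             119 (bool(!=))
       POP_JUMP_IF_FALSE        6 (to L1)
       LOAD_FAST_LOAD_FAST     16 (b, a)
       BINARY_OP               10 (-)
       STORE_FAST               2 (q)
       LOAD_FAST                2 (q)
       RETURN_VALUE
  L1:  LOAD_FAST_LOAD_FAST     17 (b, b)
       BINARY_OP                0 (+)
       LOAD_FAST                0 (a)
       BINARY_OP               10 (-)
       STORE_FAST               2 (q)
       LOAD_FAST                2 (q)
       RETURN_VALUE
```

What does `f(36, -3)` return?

-39

LOAD_FAST_LOAD_FAST b,a → push -3,36. Stack: [-3, 36]
COMPARE_OP bool(!=) → -3 vs 36 = True. Stack: [True]
POP_JUMP_IF_FALSE → pop True; no jump. Stack: []
LOAD_FAST_LOAD_FAST b,a → push -3,36. Stack: [-3, 36]
BINARY_OP - → -3 - 36 = -39. Stack: [-39]
STORE_FAST q → q=-39. Stack: []
LOAD_FAST q → push -39. Stack: [-39]
RETURN_VALUE → return -39.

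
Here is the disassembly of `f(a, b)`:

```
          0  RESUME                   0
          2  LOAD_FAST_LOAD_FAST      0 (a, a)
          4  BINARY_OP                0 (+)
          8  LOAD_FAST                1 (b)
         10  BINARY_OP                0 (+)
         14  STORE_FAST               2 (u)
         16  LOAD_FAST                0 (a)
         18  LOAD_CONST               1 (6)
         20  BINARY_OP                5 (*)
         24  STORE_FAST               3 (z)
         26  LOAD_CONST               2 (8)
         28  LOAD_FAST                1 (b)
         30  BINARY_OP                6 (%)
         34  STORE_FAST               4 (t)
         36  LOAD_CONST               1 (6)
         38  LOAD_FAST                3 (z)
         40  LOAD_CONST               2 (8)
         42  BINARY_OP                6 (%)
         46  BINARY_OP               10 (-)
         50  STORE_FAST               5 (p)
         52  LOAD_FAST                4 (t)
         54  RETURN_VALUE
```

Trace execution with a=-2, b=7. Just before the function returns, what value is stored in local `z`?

LOAD_FAST_LOAD_FAST a,a → push -2,-2. Stack: [-2, -2]
BINARY_OP + → -2 + -2 = -4. Stack: [-4]
LOAD_FAST b → push 7. Stack: [-4, 7]
BINARY_OP + → -4 + 7 = 3. Stack: [3]
STORE_FAST u → u=3. Stack: []
LOAD_FAST a → push -2. Stack: [-2]
LOAD_CONST → push 6. Stack: [-2, 6]
BINARY_OP * → -2 * 6 = -12. Stack: [-12]
STORE_FAST z → z=-12. Stack: []
LOAD_CONST → push 8. Stack: [8]
LOAD_FAST b → push 7. Stack: [8, 7]
BINARY_OP % → 8 % 7 = 1. Stack: [1]
STORE_FAST t → t=1. Stack: []
LOAD_CONST → push 6. Stack: [6]
LOAD_FAST z → push -12. Stack: [6, -12]
LOAD_CONST → push 8. Stack: [6, -12, 8]
BINARY_OP % → -12 % 8 = 4. Stack: [6, 4]
BINARY_OP - → 6 - 4 = 2. Stack: [2]
STORE_FAST p → p=2. Stack: []
LOAD_FAST t → push 1. Stack: [1]
RETURN_VALUE → return 1.

-12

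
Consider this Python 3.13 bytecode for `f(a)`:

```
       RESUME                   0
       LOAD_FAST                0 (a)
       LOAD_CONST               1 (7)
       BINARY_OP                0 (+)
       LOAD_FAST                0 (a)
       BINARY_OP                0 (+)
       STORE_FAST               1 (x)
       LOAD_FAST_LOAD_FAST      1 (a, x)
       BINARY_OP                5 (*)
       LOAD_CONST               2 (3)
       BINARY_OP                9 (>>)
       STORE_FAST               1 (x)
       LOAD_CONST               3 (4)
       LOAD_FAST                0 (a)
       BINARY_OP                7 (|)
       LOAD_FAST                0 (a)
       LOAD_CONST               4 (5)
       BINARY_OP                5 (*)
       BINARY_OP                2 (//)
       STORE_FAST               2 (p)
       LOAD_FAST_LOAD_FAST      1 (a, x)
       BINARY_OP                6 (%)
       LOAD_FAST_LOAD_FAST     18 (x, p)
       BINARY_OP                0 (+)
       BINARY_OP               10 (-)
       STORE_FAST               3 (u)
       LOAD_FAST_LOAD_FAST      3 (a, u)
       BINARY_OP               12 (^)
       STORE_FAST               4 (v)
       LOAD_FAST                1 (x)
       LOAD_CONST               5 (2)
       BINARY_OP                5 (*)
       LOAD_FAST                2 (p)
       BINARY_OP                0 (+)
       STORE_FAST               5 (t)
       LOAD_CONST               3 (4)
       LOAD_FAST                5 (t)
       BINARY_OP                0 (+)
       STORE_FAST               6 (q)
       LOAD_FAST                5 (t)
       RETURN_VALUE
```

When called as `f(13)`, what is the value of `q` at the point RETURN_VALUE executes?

110

LOAD_FAST a → push 13. Stack: [13]
LOAD_CONST → push 7. Stack: [13, 7]
BINARY_OP + → 13 + 7 = 20. Stack: [20]
LOAD_FAST a → push 13. Stack: [20, 13]
BINARY_OP + → 20 + 13 = 33. Stack: [33]
STORE_FAST x → x=33. Stack: []
LOAD_FAST_LOAD_FAST a,x → push 13,33. Stack: [13, 33]
BINARY_OP * → 13 * 33 = 429. Stack: [429]
LOAD_CONST → push 3. Stack: [429, 3]
BINARY_OP >> → 429 >> 3 = 53. Stack: [53]
STORE_FAST x → x=53. Stack: []
LOAD_CONST → push 4. Stack: [4]
LOAD_FAST a → push 13. Stack: [4, 13]
BINARY_OP | → 4 | 13 = 13. Stack: [13]
LOAD_FAST a → push 13. Stack: [13, 13]
LOAD_CONST → push 5. Stack: [13, 13, 5]
BINARY_OP * → 13 * 5 = 65. Stack: [13, 65]
BINARY_OP // → 13 // 65 = 0. Stack: [0]
STORE_FAST p → p=0. Stack: []
LOAD_FAST_LOAD_FAST a,x → push 13,53. Stack: [13, 53]
BINARY_OP % → 13 % 53 = 13. Stack: [13]
LOAD_FAST_LOAD_FAST x,p → push 53,0. Stack: [13, 53, 0]
BINARY_OP + → 53 + 0 = 53. Stack: [13, 53]
BINARY_OP - → 13 - 53 = -40. Stack: [-40]
STORE_FAST u → u=-40. Stack: []
LOAD_FAST_LOAD_FAST a,u → push 13,-40. Stack: [13, -40]
BINARY_OP ^ → 13 ^ -40 = -43. Stack: [-43]
STORE_FAST v → v=-43. Stack: []
LOAD_FAST x → push 53. Stack: [53]
LOAD_CONST → push 2. Stack: [53, 2]
BINARY_OP * → 53 * 2 = 106. Stack: [106]
LOAD_FAST p → push 0. Stack: [106, 0]
BINARY_OP + → 106 + 0 = 106. Stack: [106]
STORE_FAST t → t=106. Stack: []
LOAD_CONST → push 4. Stack: [4]
LOAD_FAST t → push 106. Stack: [4, 106]
BINARY_OP + → 4 + 106 = 110. Stack: [110]
STORE_FAST q → q=110. Stack: []
LOAD_FAST t → push 106. Stack: [106]
RETURN_VALUE → return 106.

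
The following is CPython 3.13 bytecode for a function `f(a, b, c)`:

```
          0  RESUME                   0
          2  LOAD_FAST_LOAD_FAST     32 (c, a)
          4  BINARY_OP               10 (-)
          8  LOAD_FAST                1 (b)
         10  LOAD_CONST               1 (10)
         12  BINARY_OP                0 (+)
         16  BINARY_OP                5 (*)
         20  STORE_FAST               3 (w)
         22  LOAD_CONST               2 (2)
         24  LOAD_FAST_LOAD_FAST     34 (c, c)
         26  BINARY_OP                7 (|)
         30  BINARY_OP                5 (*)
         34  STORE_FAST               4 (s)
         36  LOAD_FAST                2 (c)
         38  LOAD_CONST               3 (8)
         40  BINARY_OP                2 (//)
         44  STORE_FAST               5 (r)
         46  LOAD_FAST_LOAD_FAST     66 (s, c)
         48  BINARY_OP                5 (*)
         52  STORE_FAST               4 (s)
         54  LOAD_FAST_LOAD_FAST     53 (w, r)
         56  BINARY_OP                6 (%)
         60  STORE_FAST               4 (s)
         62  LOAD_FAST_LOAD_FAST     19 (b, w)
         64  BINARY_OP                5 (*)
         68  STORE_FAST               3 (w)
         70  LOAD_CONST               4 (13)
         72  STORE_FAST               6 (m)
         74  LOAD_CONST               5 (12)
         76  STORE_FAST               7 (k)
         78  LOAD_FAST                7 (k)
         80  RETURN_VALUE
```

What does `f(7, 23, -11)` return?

12

LOAD_FAST_LOAD_FAST c,a → push -11,7. Stack: [-11, 7]
BINARY_OP - → -11 - 7 = -18. Stack: [-18]
LOAD_FAST b → push 23. Stack: [-18, 23]
LOAD_CONST → push 10. Stack: [-18, 23, 10]
BINARY_OP + → 23 + 10 = 33. Stack: [-18, 33]
BINARY_OP * → -18 * 33 = -594. Stack: [-594]
STORE_FAST w → w=-594. Stack: []
LOAD_CONST → push 2. Stack: [2]
LOAD_FAST_LOAD_FAST c,c → push -11,-11. Stack: [2, -11, -11]
BINARY_OP | → -11 | -11 = -11. Stack: [2, -11]
BINARY_OP * → 2 * -11 = -22. Stack: [-22]
STORE_FAST s → s=-22. Stack: []
LOAD_FAST c → push -11. Stack: [-11]
LOAD_CONST → push 8. Stack: [-11, 8]
BINARY_OP // → -11 // 8 = -2. Stack: [-2]
STORE_FAST r → r=-2. Stack: []
LOAD_FAST_LOAD_FAST s,c → push -22,-11. Stack: [-22, -11]
BINARY_OP * → -22 * -11 = 242. Stack: [242]
STORE_FAST s → s=242. Stack: []
LOAD_FAST_LOAD_FAST w,r → push -594,-2. Stack: [-594, -2]
BINARY_OP % → -594 % -2 = 0. Stack: [0]
STORE_FAST s → s=0. Stack: []
LOAD_FAST_LOAD_FAST b,w → push 23,-594. Stack: [23, -594]
BINARY_OP * → 23 * -594 = -13662. Stack: [-13662]
STORE_FAST w → w=-13662. Stack: []
LOAD_CONST → push 13. Stack: [13]
STORE_FAST m → m=13. Stack: []
LOAD_CONST → push 12. Stack: [12]
STORE_FAST k → k=12. Stack: []
LOAD_FAST k → push 12. Stack: [12]
RETURN_VALUE → return 12.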